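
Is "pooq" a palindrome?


Word: "pooq"
Reversed: "qoop"
Forward == Backward? pooq != qoop
Palindrome = No


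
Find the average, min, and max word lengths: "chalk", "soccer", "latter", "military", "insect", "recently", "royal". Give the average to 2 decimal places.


Lengths: "chalk"=5, "soccer"=6, "latter"=6, "military"=8, "insect"=6, "recently"=8, "royal"=5
Sum = 44, Count = 7
Average = 44/7 = 6.29
= avg=6.29, min=5, max=8


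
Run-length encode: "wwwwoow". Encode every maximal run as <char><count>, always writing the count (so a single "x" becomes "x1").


String: "wwwwoow"
Scanning for consecutive runs:
  'w' x 4
  'o' x 2
  'w' x 1
RLE = "w4o2w1"


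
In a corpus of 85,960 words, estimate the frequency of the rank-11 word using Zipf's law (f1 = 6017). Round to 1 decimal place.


Zipf's law: f(r) = f(1) / r
f(1) = 6017
f(11) = 6017 / 11
= 547.0 occurrences


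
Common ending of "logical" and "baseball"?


Word 1: "logical"
Word 2: "baseball"
Comparing from end:
  Pos -1: 'l' == 'l'
  Pos -2: 'a' != 'l' (stop)
LCS = "l" (length 1)


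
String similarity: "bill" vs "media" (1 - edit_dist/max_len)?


Word 1: "bill" (length 4)
Word 2: "media" (length 5)
One optimal edit sequence:
  1. insert 'm'  (+1)
  2. substitute 'b' -> 'e'  (+1)
  3. substitute 'i' -> 'd'  (+1)
  4. substitute 'l' -> 'i'  (+1)
  5. substitute 'l' -> 'a'  (+1)
Edit distance = 5
Max length = max(4, 5) = 5
Similarity = 1 - 5/5
= 0.0000


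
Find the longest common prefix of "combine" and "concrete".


Word 1: "combine"
Word 2: "concrete"
Comparing from start:
  Pos 0: 'c' == 'c'
  Pos 1: 'o' == 'o'
  Pos 2: 'm' != 'n' (stop)
LCP = "co" (length 2)


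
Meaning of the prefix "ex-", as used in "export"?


Prefix: ex-
Example: export = ex- + port
Meaning = out / former


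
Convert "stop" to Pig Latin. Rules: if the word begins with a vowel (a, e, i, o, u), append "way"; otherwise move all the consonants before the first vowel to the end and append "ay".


Word: "stop"
Starts with consonant(s) → move to end, add 'ay'
Consonant cluster: "st"
Pig Latin = "opstay"


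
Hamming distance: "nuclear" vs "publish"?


Comparing character by character (same length = 7):
  Pos 0: 'n' vs 'p' !=
  Pos 1: 'u' vs 'u' =
  Pos 2: 'c' vs 'b' !=
  Pos 3: 'l' vs 'l' =
  Pos 4: 'e' vs 'i' !=
  Pos 5: 'a' vs 's' !=
  Pos 6: 'r' vs 'h' !=
Hamming distance = 5


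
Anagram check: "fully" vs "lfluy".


Word 1: "fully" → sorted: flluy
Word 2: "lfluy" → sorted: flluy
Same letters? flluy == flluy
Anagram = Yes


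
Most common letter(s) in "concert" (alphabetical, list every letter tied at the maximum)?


Word: "concert"
Letter counts:
  'c': 2
  'e': 1
  'n': 1
  'o': 1
  'r': 1
  't': 1
Maximum count = 2
Most frequent = 'c' (2 times each)


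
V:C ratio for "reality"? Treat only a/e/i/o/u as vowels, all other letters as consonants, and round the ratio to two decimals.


Word: "reality"
Vowels (a,e,i,o,u): 3
Consonants: 4
Ratio = 3/4
= 0.75


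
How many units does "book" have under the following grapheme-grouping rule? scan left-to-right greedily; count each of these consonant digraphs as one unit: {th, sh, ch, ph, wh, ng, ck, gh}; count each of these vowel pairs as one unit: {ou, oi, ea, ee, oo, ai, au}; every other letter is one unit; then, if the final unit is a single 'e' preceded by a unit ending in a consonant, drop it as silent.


Word: "book" (4 letters)
Left-to-right scan:
  (1) 'b' (letter)
  (2) 'oo' (vowel-pair)
  (3) 'k' (letter)
Units from scan: 3
Sound units = 3 units


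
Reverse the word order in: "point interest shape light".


Original: "point interest shape light"
Words (1..n): point | interest | shape | light
Reversed (n..1): light | shape | interest | point
Result = "light shape interest point"


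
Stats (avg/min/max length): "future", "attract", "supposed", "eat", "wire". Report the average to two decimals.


Lengths: "future"=6, "attract"=7, "supposed"=8, "eat"=3, "wire"=4
Sum = 28, Count = 5
Average = 28/5 = 5.60
= avg=5.60, min=3, max=8


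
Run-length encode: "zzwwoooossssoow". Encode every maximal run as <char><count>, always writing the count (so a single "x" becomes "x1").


String: "zzwwoooossssoow"
Scanning for consecutive runs:
  'z' x 2
  'w' x 2
  'o' x 4
  's' x 4
  'o' x 2
  'w' x 1
RLE = "z2w2o4s4o2w1"


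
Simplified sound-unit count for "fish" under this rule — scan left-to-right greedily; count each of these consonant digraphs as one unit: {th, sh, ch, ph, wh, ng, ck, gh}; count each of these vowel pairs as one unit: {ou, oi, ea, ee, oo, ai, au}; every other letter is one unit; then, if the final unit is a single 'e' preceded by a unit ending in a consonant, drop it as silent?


Word: "fish" (4 letters)
Left-to-right scan:
  (1) 'f' (letter)
  (2) 'i' (letter)
  (3) 'sh' (digraph)
Units from scan: 3
Sound units = 3 units


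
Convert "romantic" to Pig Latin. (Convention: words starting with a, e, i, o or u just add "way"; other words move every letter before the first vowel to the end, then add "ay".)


Word: "romantic"
Starts with consonant(s) → move to end, add 'ay'
Consonant cluster: "r"
Pig Latin = "omanticray"


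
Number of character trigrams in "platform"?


Word: "platform" (length 8)
Number of 3-grams = length - 3 + 1 = 8 - 3 + 1
= 6


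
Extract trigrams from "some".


Word: "some" (length 4)
Number of trigrams = 4 - 3 + 1 = 2
  Position 0: "som"
  Position 1: "ome"
Trigrams = "som", "ome"


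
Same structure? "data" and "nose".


Pattern of "data": [0, 1, 2, 1]
Pattern of "nose": [0, 1, 2, 3]
Patterns do not match
Same pattern = No


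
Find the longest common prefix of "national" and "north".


Word 1: "national"
Word 2: "north"
Comparing from start:
  Pos 0: 'n' == 'n'
  Pos 1: 'a' != 'o' (stop)
LCP = "n" (length 1)


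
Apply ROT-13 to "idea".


Word: "idea"
Shift: 13
Each letter → (letter + shift) mod 26:
  'i' (8) + 13 = 21 → 'v'
  'd' (3) + 13 = 16 → 'q'
  'e' (4) + 13 = 17 → 'r'
  'a' (0) + 13 = 13 → 'n'
Result = "vqrn"


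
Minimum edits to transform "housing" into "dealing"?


Word 1: "housing" (length 7)
Word 2: "dealing" (length 7)
One optimal edit sequence (insert/delete/substitute each cost 1):
  1. substitute 'h' -> 'd'  (+1)
  2. substitute 'o' -> 'e'  (+1)
  3. substitute 'u' -> 'a'  (+1)
  4. substitute 's' -> 'l'  (+1)
  5. keep 'i'
  6. keep 'n'
  7. keep 'g'
Total edit operations: 4
Edit distance = 4


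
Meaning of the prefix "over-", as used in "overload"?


Prefix: over-
Example: overload (over- + load)
Meaning = excessive


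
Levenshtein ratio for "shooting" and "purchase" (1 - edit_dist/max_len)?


Word 1: "shooting" (length 8)
Word 2: "purchase" (length 8)
One optimal edit sequence:
  1. substitute 's' -> 'p'  (+1)
  2. substitute 'h' -> 'u'  (+1)
  3. substitute 'o' -> 'r'  (+1)
  4. substitute 'o' -> 'c'  (+1)
  5. substitute 't' -> 'h'  (+1)
  6. substitute 'i' -> 'a'  (+1)
  7. substitute 'n' -> 's'  (+1)
  8. substitute 'g' -> 'e'  (+1)
Edit distance = 8
Max length = max(8, 8) = 8
Similarity = 1 - 8/8
= 0.0000


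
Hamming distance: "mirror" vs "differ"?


Comparing character by character (same length = 6):
  Pos 0: 'm' vs 'd' !=
  Pos 1: 'i' vs 'i' =
  Pos 2: 'r' vs 'f' !=
  Pos 3: 'r' vs 'f' !=
  Pos 4: 'o' vs 'e' !=
  Pos 5: 'r' vs 'r' =
Hamming distance = 4


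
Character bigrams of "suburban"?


Word: "suburban" (length 8)
Number of bigrams = 8 - 2 + 1 = 7
  Position 0: "su"
  Position 1: "ub"
  Position 2: "bu"
  Position 3: "ur"
  Position 4: "rb"
  Position 5: "ba"
  Position 6: "an"
Bigrams = "su", "ub", "bu", "ur", "rb", "ba", "an"


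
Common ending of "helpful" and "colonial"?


Word 1: "helpful"
Word 2: "colonial"
Comparing from end:
  Pos -1: 'l' == 'l'
  Pos -2: 'u' != 'a' (stop)
LCS = "l" (length 1)


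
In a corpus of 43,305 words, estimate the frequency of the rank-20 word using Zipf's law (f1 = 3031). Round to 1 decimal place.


Zipf's law: f(r) = f(1) / r
f(1) = 3031
f(20) = 3031 / 20
= 151.6 occurrences


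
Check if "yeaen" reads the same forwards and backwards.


Word: "yeaen"
Reversed: "neaey"
Forward == Backward? yeaen != neaey
Palindrome = No


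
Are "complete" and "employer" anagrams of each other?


Word 1: "complete" → sorted: ceelmopt
Word 2: "employer" → sorted: eelmopry
Same letters? ceelmopt != eelmopry
Anagram = No


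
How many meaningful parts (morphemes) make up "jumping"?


Word: "jumping"
Morphemes: jump / -ing
Each morpheme carries meaning
= 2 morphemes


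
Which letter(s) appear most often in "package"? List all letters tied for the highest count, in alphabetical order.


Word: "package"
Letter counts:
  'a': 2
  'c': 1
  'e': 1
  'g': 1
  'k': 1
  'p': 1
Maximum count = 2
Most frequent = 'a' (2 times each)


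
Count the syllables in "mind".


Word: "mind"
Syllable breakdown: mind
Counting: 1 part
= 1 syllable


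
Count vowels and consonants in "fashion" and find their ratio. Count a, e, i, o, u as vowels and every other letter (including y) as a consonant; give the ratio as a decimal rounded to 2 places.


Word: "fashion"
Vowels (a,e,i,o,u): 3
Consonants: 4
Ratio = 3/4
= 0.75


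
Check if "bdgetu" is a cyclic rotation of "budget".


Word: "budget", Candidate: "bdgetu"
Method: check if candidate is substring of word+word
"budgetbudget" contains "bdgetu"? No
Is rotation = No


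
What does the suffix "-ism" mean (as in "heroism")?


Suffix: -ism
As in: heroism -> hero + -ism
Meaning = belief / practice


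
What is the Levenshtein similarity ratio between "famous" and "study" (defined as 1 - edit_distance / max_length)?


Word 1: "famous" (length 6)
Word 2: "study" (length 5)
One optimal edit sequence:
  1. delete 'f'  (+1)
  2. substitute 'a' -> 's'  (+1)
  3. substitute 'm' -> 't'  (+1)
  4. substitute 'o' -> 'u'  (+1)
  5. substitute 'u' -> 'd'  (+1)
  6. substitute 's' -> 'y'  (+1)
Edit distance = 6
Max length = max(6, 5) = 6
Similarity = 1 - 6/6
= 0.0000


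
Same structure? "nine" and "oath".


Pattern of "nine": [0, 1, 0, 2]
Pattern of "oath": [0, 1, 2, 3]
Patterns do not match
Same pattern = No


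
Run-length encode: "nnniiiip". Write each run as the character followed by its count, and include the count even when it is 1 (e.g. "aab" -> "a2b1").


String: "nnniiiip"
Scanning for consecutive runs:
  'n' x 3
  'i' x 4
  'p' x 1
RLE = "n3i4p1"


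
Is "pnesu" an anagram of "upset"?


Word 1: "upset" → sorted: epstu
Word 2: "pnesu" → sorted: enpsu
Same letters? epstu != enpsu
Anagram = No


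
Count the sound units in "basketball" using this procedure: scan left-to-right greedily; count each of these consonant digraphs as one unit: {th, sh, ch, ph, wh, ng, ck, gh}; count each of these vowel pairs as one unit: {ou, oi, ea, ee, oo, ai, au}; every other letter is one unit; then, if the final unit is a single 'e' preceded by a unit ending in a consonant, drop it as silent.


Word: "basketball" (10 letters)
Left-to-right scan:
  1. 'b' (letter)
  2. 'a' (letter)
  3. 's' (letter)
  4. 'k' (letter)
  5. 'e' (letter)
  6. 't' (letter)
  7. 'b' (letter)
  8. 'a' (letter)
  9. 'l' (letter)
  10. 'l' (letter)
Units from scan: 10
Sound units = 10 units


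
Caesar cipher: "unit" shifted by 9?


Word: "unit"
Shift: 9
Each letter → (letter + shift) mod 26:
  'u' (20) + 9 = 3 → 'd'
  'n' (13) + 9 = 22 → 'w'
  'i' (8) + 9 = 17 → 'r'
  't' (19) + 9 = 2 → 'c'
Result = "dwrc"


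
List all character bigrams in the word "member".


Word: "member" (length 6)
Number of bigrams = 6 - 2 + 1 = 5
  Position 0: "me"
  Position 1: "em"
  Position 2: "mb"
  Position 3: "be"
  Position 4: "er"
Bigrams = "me", "em", "mb", "be", "er"


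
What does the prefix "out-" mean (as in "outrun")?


Prefix: out-
As in: outrun -> out- + run
Meaning = surpass


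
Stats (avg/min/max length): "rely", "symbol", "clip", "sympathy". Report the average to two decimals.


Lengths: "rely"=4, "symbol"=6, "clip"=4, "sympathy"=8
Sum = 22, Count = 4
Average = 22/4 = 5.50
= avg=5.50, min=4, max=8


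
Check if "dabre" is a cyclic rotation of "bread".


Word: "bread", Candidate: "dabre"
Method: check if candidate is substring of word+word
"breadbread" contains "dabre"? No
Is rotation = No


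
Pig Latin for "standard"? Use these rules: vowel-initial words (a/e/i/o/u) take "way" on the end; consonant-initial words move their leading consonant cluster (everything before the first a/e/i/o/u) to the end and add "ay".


Word: "standard"
Starts with consonant(s) → move to end, add 'ay'
Consonant cluster: "st"
Pig Latin = "andardstay"


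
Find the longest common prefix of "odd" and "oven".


Word 1: "odd"
Word 2: "oven"
Comparing from start:
  Pos 0: 'o' == 'o'
  Pos 1: 'd' != 'v' (stop)
LCP = "o" (length 1)


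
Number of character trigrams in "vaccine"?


Word: "vaccine" (length 7)
Number of 3-grams = length - 3 + 1 = 7 - 3 + 1
= 5


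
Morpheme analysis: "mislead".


Word: "mislead"
Morphemes: mis- / lead
Each morpheme carries meaning
= 2 morphemes


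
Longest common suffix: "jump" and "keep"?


Word 1: "jump"
Word 2: "keep"
Comparing from end:
  Pos -1: 'p' == 'p'
  Pos -2: 'm' != 'e' (stop)
LCS = "p" (length 1)


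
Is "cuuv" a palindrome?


Word: "cuuv"
Reversed: "vuuc"
Forward == Backward? cuuv != vuuc
Palindrome = No


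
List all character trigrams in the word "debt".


Word: "debt" (length 4)
Number of trigrams = 4 - 3 + 1 = 2
  Position 0: "deb"
  Position 1: "ebt"
Trigrams = "deb", "ebt"


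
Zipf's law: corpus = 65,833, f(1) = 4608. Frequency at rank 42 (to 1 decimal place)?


Zipf's law: f(r) = f(1) / r
f(1) = 4608
f(42) = 4608 / 42
= 109.7 occurrences


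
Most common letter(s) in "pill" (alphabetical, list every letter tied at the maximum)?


Word: "pill"
Letter counts:
  'i': 1
  'l': 2
  'p': 1
Maximum count = 2
Most frequent = 'l' (2 times each)


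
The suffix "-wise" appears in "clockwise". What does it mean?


Suffix: -wise
Example: clockwise (clock + -wise)
Meaning = in the manner of


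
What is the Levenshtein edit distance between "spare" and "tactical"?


Word 1: "spare" (length 5)
Word 2: "tactical" (length 8)
One optimal edit sequence (insert/delete/substitute each cost 1):
  1. insert 't'  (+1)
  2. insert 'a'  (+1)
  3. insert 'c'  (+1)
  4. substitute 's' -> 't'  (+1)
  5. substitute 'p' -> 'i'  (+1)
  6. substitute 'a' -> 'c'  (+1)
  7. substitute 'r' -> 'a'  (+1)
  8. substitute 'e' -> 'l'  (+1)
Total edit operations: 8
Edit distance = 8


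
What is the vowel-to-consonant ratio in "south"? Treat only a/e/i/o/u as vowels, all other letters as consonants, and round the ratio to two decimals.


Word: "south"
Vowels (a,e,i,o,u): 2
Consonants: 3
Ratio = 2/3
= 0.67


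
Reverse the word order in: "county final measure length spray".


Original: "county final measure length spray"
Words (1..n): county | final | measure | length | spray
Reversed (n..1): spray | length | measure | final | county
Result = "spray length measure final county"


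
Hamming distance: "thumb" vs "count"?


Comparing character by character (same length = 5):
  Pos 0: 't' vs 'c' !=
  Pos 1: 'h' vs 'o' !=
  Pos 2: 'u' vs 'u' =
  Pos 3: 'm' vs 'n' !=
  Pos 4: 'b' vs 't' !=
Hamming distance = 4


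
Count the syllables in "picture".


Word: "picture"
Syllable breakdown: pic · ture
Counting: 2 parts
= 2 syllables


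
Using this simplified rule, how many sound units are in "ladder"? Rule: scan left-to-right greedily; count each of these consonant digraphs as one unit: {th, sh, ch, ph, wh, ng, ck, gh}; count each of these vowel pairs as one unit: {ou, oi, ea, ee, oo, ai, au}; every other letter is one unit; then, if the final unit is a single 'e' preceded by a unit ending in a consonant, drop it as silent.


Word: "ladder" (6 letters)
Left-to-right scan:
  [1] 'l' (letter)
  [2] 'a' (letter)
  [3] 'd' (letter)
  [4] 'd' (letter)
  [5] 'e' (letter)
  [6] 'r' (letter)
Units from scan: 6
Sound units = 6 units


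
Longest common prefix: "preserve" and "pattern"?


Word 1: "preserve"
Word 2: "pattern"
Comparing from start:
  Pos 0: 'p' == 'p'
  Pos 1: 'r' != 'a' (stop)
LCP = "p" (length 1)


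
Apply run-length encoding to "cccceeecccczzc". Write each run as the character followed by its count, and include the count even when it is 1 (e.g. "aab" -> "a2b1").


String: "cccceeecccczzc"
Scanning for consecutive runs:
  'c' x 4
  'e' x 3
  'c' x 4
  'z' x 2
  'c' x 1
RLE = "c4e3c4z2c1"


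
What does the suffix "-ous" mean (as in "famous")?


Suffix: -ous
As in: famous -> fame + -ous, with a spelling change
Meaning = having quality of


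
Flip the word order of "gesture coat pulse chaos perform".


Original: "gesture coat pulse chaos perform"
Words (1..n): gesture | coat | pulse | chaos | perform
Reversed (n..1): perform | chaos | pulse | coat | gesture
Result = "perform chaos pulse coat gesture"


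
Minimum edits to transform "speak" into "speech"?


Word 1: "speak" (length 5)
Word 2: "speech" (length 6)
One optimal edit sequence (insert/delete/substitute each cost 1):
  1. keep 's'
  2. keep 'p'
  3. insert 'e'  (+1)
  4. keep 'e'
  5. substitute 'a' -> 'c'  (+1)
  6. substitute 'k' -> 'h'  (+1)
Total edit operations: 3
Edit distance = 3


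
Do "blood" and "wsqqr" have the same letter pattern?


Pattern of "blood": [0, 1, 2, 2, 3]
Pattern of "wsqqr": [0, 1, 2, 2, 3]
Patterns match
Same pattern = Yes


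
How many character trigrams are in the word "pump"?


Word: "pump" (length 4)
Number of 3-grams = length - 3 + 1 = 4 - 3 + 1
= 2


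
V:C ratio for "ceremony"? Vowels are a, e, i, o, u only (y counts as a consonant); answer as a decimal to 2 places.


Word: "ceremony"
Vowels (a,e,i,o,u): 3
Consonants: 5
Ratio = 3/5
= 0.60


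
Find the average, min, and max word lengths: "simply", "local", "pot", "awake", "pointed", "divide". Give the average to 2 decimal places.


Lengths: "simply"=6, "local"=5, "pot"=3, "awake"=5, "pointed"=7, "divide"=6
Sum = 32, Count = 6
Average = 32/6 = 5.33
= avg=5.33, min=3, max=7


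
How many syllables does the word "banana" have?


Word: "banana"
Syllable breakdown: ba / na / na
Counting: 3 parts
= 3 syllables


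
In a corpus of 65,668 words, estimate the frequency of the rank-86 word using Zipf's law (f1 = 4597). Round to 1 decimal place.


Zipf's law: f(r) = f(1) / r
f(1) = 4597
f(86) = 4597 / 86
= 53.5 occurrences


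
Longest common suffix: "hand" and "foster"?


Word 1: "hand"
Word 2: "foster"
Comparing from end:
  Pos -1: 'd' != 'r' (stop)
LCS = "" (length 0)


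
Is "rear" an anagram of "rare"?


Word 1: "rare" → sorted: aerr
Word 2: "rear" → sorted: aerr
Same letters? aerr == aerr
Anagram = Yes


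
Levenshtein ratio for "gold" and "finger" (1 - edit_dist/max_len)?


Word 1: "gold" (length 4)
Word 2: "finger" (length 6)
One optimal edit sequence:
  1. insert 'f'  (+1)
  2. insert 'i'  (+1)
  3. substitute 'g' -> 'n'  (+1)
  4. substitute 'o' -> 'g'  (+1)
  5. substitute 'l' -> 'e'  (+1)
  6. substitute 'd' -> 'r'  (+1)
Edit distance = 6
Max length = max(4, 6) = 6
Similarity = 1 - 6/6
= 0.0000


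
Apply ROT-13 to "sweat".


Word: "sweat"
Shift: 13
Each letter → (letter + shift) mod 26:
  's' (18) + 13 = 5 → 'f'
  'w' (22) + 13 = 9 → 'j'
  'e' (4) + 13 = 17 → 'r'
  'a' (0) + 13 = 13 → 'n'
  't' (19) + 13 = 6 → 'g'
Result = "fjrng"


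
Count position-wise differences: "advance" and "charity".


Comparing character by character (same length = 7):
  Pos 0: 'a' vs 'c' !=
  Pos 1: 'd' vs 'h' !=
  Pos 2: 'v' vs 'a' !=
  Pos 3: 'a' vs 'r' !=
  Pos 4: 'n' vs 'i' !=
  Pos 5: 'c' vs 't' !=
  Pos 6: 'e' vs 'y' !=
Hamming distance = 7


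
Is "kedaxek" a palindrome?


Word: "kedaxek"
Reversed: "kexadek"
Forward == Backward? kedaxek != kexadek
Palindrome = No


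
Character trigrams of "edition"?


Word: "edition" (length 7)
Number of trigrams = 7 - 3 + 1 = 5
  Position 0: "edi"
  Position 1: "dit"
  Position 2: "iti"
  Position 3: "tio"
  Position 4: "ion"
Trigrams = "edi", "dit", "iti", "tio", "ion"


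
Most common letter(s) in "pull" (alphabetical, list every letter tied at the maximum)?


Word: "pull"
Letter counts:
  'l': 2
  'p': 1
  'u': 1
Maximum count = 2
Most frequent = 'l' (2 times each)


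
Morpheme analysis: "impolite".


Word: "impolite"
Morphemes: im- + polite
Each morpheme carries meaning
= 2 morphemes


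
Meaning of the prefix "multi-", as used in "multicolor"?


Prefix: multi-
As in: multicolor -> multi- + color
Meaning = many


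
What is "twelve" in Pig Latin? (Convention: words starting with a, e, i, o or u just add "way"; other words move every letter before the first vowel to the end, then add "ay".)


Word: "twelve"
Starts with consonant(s) → move to end, add 'ay'
Consonant cluster: "tw"
Pig Latin = "elvetway"


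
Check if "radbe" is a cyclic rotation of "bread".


Word: "bread", Candidate: "radbe"
Method: check if candidate is substring of word+word
"breadbread" contains "radbe"? No
Is rotation = No


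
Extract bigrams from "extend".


Word: "extend" (length 6)
Number of bigrams = 6 - 2 + 1 = 5
  Position 0: "ex"
  Position 1: "xt"
  Position 2: "te"
  Position 3: "en"
  Position 4: "nd"
Bigrams = "ex", "xt", "te", "en", "nd"


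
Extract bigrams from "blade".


Word: "blade" (length 5)
Number of bigrams = 5 - 2 + 1 = 4
  Position 0: "bl"
  Position 1: "la"
  Position 2: "ad"
  Position 3: "de"
Bigrams = "bl", "la", "ad", "de"


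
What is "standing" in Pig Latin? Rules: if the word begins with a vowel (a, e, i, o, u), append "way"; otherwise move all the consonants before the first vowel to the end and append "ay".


Word: "standing"
Starts with consonant(s) → move to end, add 'ay'
Consonant cluster: "st"
Pig Latin = "andingstay"


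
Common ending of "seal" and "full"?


Word 1: "seal"
Word 2: "full"
Comparing from end:
  Pos -1: 'l' == 'l'
  Pos -2: 'a' != 'l' (stop)
LCS = "l" (length 1)


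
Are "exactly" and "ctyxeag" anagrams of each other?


Word 1: "exactly" → sorted: aceltxy
Word 2: "ctyxeag" → sorted: acegtxy
Same letters? aceltxy != acegtxy
Anagram = No


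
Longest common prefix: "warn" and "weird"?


Word 1: "warn"
Word 2: "weird"
Comparing from start:
  Pos 0: 'w' == 'w'
  Pos 1: 'a' != 'e' (stop)
LCP = "w" (length 1)


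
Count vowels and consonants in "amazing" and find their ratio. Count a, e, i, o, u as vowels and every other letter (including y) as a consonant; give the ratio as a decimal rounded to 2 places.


Word: "amazing"
Vowels (a,e,i,o,u): 3
Consonants: 4
Ratio = 3/4
= 0.75


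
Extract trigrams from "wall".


Word: "wall" (length 4)
Number of trigrams = 4 - 3 + 1 = 2
  Position 0: "wal"
  Position 1: "all"
Trigrams = "wal", "all"


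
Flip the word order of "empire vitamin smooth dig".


Original: "empire vitamin smooth dig"
Words (1..n): empire | vitamin | smooth | dig
Reversed (n..1): dig | smooth | vitamin | empire
Result = "dig smooth vitamin empire"


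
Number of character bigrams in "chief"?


Word: "chief" (length 5)
Number of 2-grams = length - 2 + 1 = 5 - 2 + 1
= 4


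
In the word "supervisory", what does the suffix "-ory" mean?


Suffix: -ory
Example: supervisory = supervise + -ory, with a spelling change
Meaning = relating to / place for


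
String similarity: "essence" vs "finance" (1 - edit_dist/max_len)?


Word 1: "essence" (length 7)
Word 2: "finance" (length 7)
One optimal edit sequence:
  1. substitute 'e' -> 'f'  (+1)
  2. substitute 's' -> 'i'  (+1)
  3. substitute 's' -> 'n'  (+1)
  4. substitute 'e' -> 'a'  (+1)
  5. keep 'n'
  6. keep 'c'
  7. keep 'e'
Edit distance = 4
Max length = max(7, 7) = 7
Similarity = 1 - 4/7
= 0.4286


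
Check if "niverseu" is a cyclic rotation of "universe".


Word: "universe", Candidate: "niverseu"
Method: check if candidate is substring of word+word
"universeuniverse" contains "niverseu"? Yes
Is rotation = Yes


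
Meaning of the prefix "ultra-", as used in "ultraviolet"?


Prefix: ultra-
Example: ultraviolet = ultra- + violet
Meaning = beyond


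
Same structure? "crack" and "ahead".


Pattern of "crack": [0, 1, 2, 0, 3]
Pattern of "ahead": [0, 1, 2, 0, 3]
Patterns match
Same pattern = Yes


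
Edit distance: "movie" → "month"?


Word 1: "movie" (length 5)
Word 2: "month" (length 5)
One optimal edit sequence (insert/delete/substitute each cost 1):
  1. keep 'm'
  2. keep 'o'
  3. substitute 'v' -> 'n'  (+1)
  4. substitute 'i' -> 't'  (+1)
  5. substitute 'e' -> 'h'  (+1)
Total edit operations: 3
Edit distance = 3


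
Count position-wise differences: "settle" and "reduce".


Comparing character by character (same length = 6):
  Pos 0: 's' vs 'r' !=
  Pos 1: 'e' vs 'e' =
  Pos 2: 't' vs 'd' !=
  Pos 3: 't' vs 'u' !=
  Pos 4: 'l' vs 'c' !=
  Pos 5: 'e' vs 'e' =
Hamming distance = 4


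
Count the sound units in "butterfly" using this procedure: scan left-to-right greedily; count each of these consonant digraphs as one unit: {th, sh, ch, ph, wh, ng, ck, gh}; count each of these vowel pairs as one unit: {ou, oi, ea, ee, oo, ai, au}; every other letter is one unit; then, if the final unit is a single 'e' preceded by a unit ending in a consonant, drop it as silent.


Word: "butterfly" (9 letters)
Left-to-right scan:
  [1] 'b' (letter)
  [2] 'u' (letter)
  [3] 't' (letter)
  [4] 't' (letter)
  [5] 'e' (letter)
  [6] 'r' (letter)
  [7] 'f' (letter)
  [8] 'l' (letter)
  [9] 'y' (letter)
Units from scan: 9
Sound units = 9 units


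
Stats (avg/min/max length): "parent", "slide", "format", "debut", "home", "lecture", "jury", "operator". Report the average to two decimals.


Lengths: "parent"=6, "slide"=5, "format"=6, "debut"=5, "home"=4, "lecture"=7, "jury"=4, "operator"=8
Sum = 45, Count = 8
Average = 45/8 = 5.63
= avg=5.63, min=4, max=8


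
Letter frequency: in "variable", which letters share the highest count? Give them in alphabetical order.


Word: "variable"
Letter counts:
  'a': 2
  'b': 1
  'e': 1
  'i': 1
  'l': 1
  'r': 1
  'v': 1
Maximum count = 2
Most frequent = 'a' (2 times each)


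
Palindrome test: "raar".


Word: "raar"
Reversed: "raar"
Forward == Backward? raar == raar
Palindrome = Yes


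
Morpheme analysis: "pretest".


Word: "pretest"
Morphemes: pre- / test
Each morpheme carries meaning
= 2 morphemes


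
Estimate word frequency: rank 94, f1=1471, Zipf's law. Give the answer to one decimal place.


Zipf's law: f(r) = f(1) / r
f(1) = 1471
f(94) = 1471 / 94
= 15.6 occurrences


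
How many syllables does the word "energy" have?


Word: "energy"
Syllable breakdown: en | er | gy
Counting: 3 parts
= 3 syllables


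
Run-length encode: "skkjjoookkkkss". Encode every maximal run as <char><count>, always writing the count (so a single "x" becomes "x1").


String: "skkjjoookkkkss"
Scanning for consecutive runs:
  's' x 1
  'k' x 2
  'j' x 2
  'o' x 3
  'k' x 4
  's' x 2
RLE = "s1k2j2o3k4s2"


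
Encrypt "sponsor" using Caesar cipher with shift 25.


Word: "sponsor"
Shift: 25
Each letter → (letter + shift) mod 26:
  's' (18) + 25 = 17 → 'r'
  'p' (15) + 25 = 14 → 'o'
  'o' (14) + 25 = 13 → 'n'
  'n' (13) + 25 = 12 → 'm'
  's' (18) + 25 = 17 → 'r'
  'o' (14) + 25 = 13 → 'n'
  'r' (17) + 25 = 16 → 'q'
Result = "ronmrnq"


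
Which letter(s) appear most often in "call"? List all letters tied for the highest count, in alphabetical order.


Word: "call"
Letter counts:
  'a': 1
  'c': 1
  'l': 2
Maximum count = 2
Most frequent = 'l' (2 times each)


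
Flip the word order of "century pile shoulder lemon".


Original: "century pile shoulder lemon"
Words (1..n): century | pile | shoulder | lemon
Reversed (n..1): lemon | shoulder | pile | century
Result = "lemon shoulder pile century"


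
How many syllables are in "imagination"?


Word: "imagination"
Syllable breakdown: i / mag / i / na / tion
Counting: 5 parts
= 5 syllables


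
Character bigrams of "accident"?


Word: "accident" (length 8)
Number of bigrams = 8 - 2 + 1 = 7
  Position 0: "ac"
  Position 1: "cc"
  Position 2: "ci"
  Position 3: "id"
  Position 4: "de"
  Position 5: "en"
  Position 6: "nt"
Bigrams = "ac", "cc", "ci", "id", "de", "en", "nt"


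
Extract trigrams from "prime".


Word: "prime" (length 5)
Number of trigrams = 5 - 3 + 1 = 3
  Position 0: "pri"
  Position 1: "rim"
  Position 2: "ime"
Trigrams = "pri", "rim", "ime"


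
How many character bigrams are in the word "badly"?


Word: "badly" (length 5)
Number of 2-grams = length - 2 + 1 = 5 - 2 + 1
= 4


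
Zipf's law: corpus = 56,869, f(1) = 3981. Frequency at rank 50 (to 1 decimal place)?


Zipf's law: f(r) = f(1) / r
f(1) = 3981
f(50) = 3981 / 50
= 79.6 occurrences


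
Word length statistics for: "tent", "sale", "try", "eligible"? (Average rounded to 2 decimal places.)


Lengths: "tent"=4, "sale"=4, "try"=3, "eligible"=8
Sum = 19, Count = 4
Average = 19/4 = 4.75
= avg=4.75, min=3, max=8


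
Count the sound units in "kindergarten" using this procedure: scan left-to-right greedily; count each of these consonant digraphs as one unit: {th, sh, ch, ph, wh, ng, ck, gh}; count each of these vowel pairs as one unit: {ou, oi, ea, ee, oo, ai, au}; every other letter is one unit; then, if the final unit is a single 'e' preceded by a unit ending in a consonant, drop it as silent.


Word: "kindergarten" (12 letters)
Left-to-right scan:
  (1) 'k' (letter)
  (2) 'i' (letter)
  (3) 'n' (letter)
  (4) 'd' (letter)
  (5) 'e' (letter)
  (6) 'r' (letter)
  (7) 'g' (letter)
  (8) 'a' (letter)
  (9) 'r' (letter)
  (10) 't' (letter)
  (11) 'e' (letter)
  (12) 'n' (letter)
Units from scan: 12
Sound units = 12 units


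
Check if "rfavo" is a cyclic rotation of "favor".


Word: "favor", Candidate: "rfavo"
Method: check if candidate is substring of word+word
"favorfavor" contains "rfavo"? Yes
Is rotation = Yes


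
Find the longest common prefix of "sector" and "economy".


Word 1: "sector"
Word 2: "economy"
Comparing from start:
  Pos 0: 's' != 'e' (stop)
LCP = "" (length 0)


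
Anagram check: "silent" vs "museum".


Word 1: "silent" → sorted: eilnst
Word 2: "museum" → sorted: emmsuu
Same letters? eilnst != emmsuu
Anagram = No


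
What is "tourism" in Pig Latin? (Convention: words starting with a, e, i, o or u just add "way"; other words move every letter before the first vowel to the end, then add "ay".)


Word: "tourism"
Starts with consonant(s) → move to end, add 'ay'
Consonant cluster: "t"
Pig Latin = "ourismtay"


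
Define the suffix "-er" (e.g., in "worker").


Suffix: -er
As in: worker -> work + -er
Meaning = one who / more


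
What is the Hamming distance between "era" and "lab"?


Comparing character by character (same length = 3):
  Pos 0: 'e' vs 'l' !=
  Pos 1: 'r' vs 'a' !=
  Pos 2: 'a' vs 'b' !=
Hamming distance = 3


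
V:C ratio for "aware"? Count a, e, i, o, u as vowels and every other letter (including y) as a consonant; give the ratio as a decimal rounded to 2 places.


Word: "aware"
Vowels (a,e,i,o,u): 3
Consonants: 2
Ratio = 3/2
= 1.50


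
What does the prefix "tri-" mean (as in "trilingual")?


Prefix: tri-
Example: trilingual = tri- + lingual
Meaning = three


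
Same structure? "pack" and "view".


Pattern of "pack": [0, 1, 2, 3]
Pattern of "view": [0, 1, 2, 3]
Patterns match
Same pattern = Yes


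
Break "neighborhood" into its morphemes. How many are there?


Word: "neighborhood"
Morphemes: neighbor + -hood
Each morpheme carries meaning
= 2 morphemes


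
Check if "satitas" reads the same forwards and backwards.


Word: "satitas"
Reversed: "satitas"
Forward == Backward? satitas == satitas
Palindrome = Yes


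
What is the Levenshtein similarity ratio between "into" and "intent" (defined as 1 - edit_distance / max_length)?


Word 1: "into" (length 4)
Word 2: "intent" (length 6)
One optimal edit sequence:
  1. keep 'i'
  2. keep 'n'
  3. keep 't'
  4. insert 'e'  (+1)
  5. insert 'n'  (+1)
  6. substitute 'o' -> 't'  (+1)
Edit distance = 3
Max length = max(4, 6) = 6
Similarity = 1 - 3/6
= 0.5000


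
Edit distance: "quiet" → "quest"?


Word 1: "quiet" (length 5)
Word 2: "quest" (length 5)
One optimal edit sequence (insert/delete/substitute each cost 1):
  1. keep 'q'
  2. keep 'u'
  3. substitute 'i' -> 'e'  (+1)
  4. substitute 'e' -> 's'  (+1)
  5. keep 't'
Total edit operations: 2
Edit distance = 2


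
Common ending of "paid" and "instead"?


Word 1: "paid"
Word 2: "instead"
Comparing from end:
  Pos -1: 'd' == 'd'
  Pos -2: 'i' != 'a' (stop)
LCS = "d" (length 1)


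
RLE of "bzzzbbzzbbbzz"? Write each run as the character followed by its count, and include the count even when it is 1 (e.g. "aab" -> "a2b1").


String: "bzzzbbzzbbbzz"
Scanning for consecutive runs:
  'b' x 1
  'z' x 3
  'b' x 2
  'z' x 2
  'b' x 3
  'z' x 2
RLE = "b1z3b2z2b3z2"


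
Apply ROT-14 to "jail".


Word: "jail"
Shift: 14
Each letter → (letter + shift) mod 26:
  'j' (9) + 14 = 23 → 'x'
  'a' (0) + 14 = 14 → 'o'
  'i' (8) + 14 = 22 → 'w'
  'l' (11) + 14 = 25 → 'z'
Result = "xowz"


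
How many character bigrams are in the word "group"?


Word: "group" (length 5)
Number of 2-grams = length - 2 + 1 = 5 - 2 + 1
= 4


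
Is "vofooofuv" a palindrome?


Word: "vofooofuv"
Reversed: "vufooofov"
Forward == Backward? vofooofuv != vufooofov
Palindrome = No


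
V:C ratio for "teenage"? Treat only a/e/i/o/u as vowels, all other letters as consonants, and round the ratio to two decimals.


Word: "teenage"
Vowels (a,e,i,o,u): 4
Consonants: 3
Ratio = 4/3
= 1.33


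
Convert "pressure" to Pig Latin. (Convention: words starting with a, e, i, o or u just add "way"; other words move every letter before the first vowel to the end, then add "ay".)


Word: "pressure"
Starts with consonant(s) → move to end, add 'ay'
Consonant cluster: "pr"
Pig Latin = "essurepray"


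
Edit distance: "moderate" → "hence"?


Word 1: "moderate" (length 8)
Word 2: "hence" (length 5)
One optimal edit sequence (insert/delete/substitute each cost 1):
  1. delete 'm'  (+1)
  2. delete 'o'  (+1)
  3. substitute 'd' -> 'h'  (+1)
  4. keep 'e'
  5. delete 'r'  (+1)
  6. substitute 'a' -> 'n'  (+1)
  7. substitute 't' -> 'c'  (+1)
  8. keep 'e'
Total edit operations: 6
Edit distance = 6


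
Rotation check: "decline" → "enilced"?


Word: "decline", Candidate: "enilced"
Method: check if candidate is substring of word+word
"declinedecline" contains "enilced"? No
Is rotation = No


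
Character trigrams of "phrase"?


Word: "phrase" (length 6)
Number of trigrams = 6 - 3 + 1 = 4
  Position 0: "phr"
  Position 1: "hra"
  Position 2: "ras"
  Position 3: "ase"
Trigrams = "phr", "hra", "ras", "ase"


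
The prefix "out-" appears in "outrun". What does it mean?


Prefix: out-
Example: outrun (out- + run)
Meaning = surpass


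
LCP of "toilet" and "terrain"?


Word 1: "toilet"
Word 2: "terrain"
Comparing from start:
  Pos 0: 't' == 't'
  Pos 1: 'o' != 'e' (stop)
LCP = "t" (length 1)


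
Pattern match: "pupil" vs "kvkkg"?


Pattern of "pupil": [0, 1, 0, 2, 3]
Pattern of "kvkkg": [0, 1, 0, 0, 2]
Patterns do not match
Same pattern = No


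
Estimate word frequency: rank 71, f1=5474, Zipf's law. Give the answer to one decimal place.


Zipf's law: f(r) = f(1) / r
f(1) = 5474
f(71) = 5474 / 71
= 77.1 occurrences


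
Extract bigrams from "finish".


Word: "finish" (length 6)
Number of bigrams = 6 - 2 + 1 = 5
  Position 0: "fi"
  Position 1: "in"
  Position 2: "ni"
  Position 3: "is"
  Position 4: "sh"
Bigrams = "fi", "in", "ni", "is", "sh"


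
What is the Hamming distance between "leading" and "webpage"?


Comparing character by character (same length = 7):
  Pos 0: 'l' vs 'w' !=
  Pos 1: 'e' vs 'e' =
  Pos 2: 'a' vs 'b' !=
  Pos 3: 'd' vs 'p' !=
  Pos 4: 'i' vs 'a' !=
  Pos 5: 'n' vs 'g' !=
  Pos 6: 'g' vs 'e' !=
Hamming distance = 6


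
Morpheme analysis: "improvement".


Word: "improvement"
Morphemes: improve / -ment
Each morpheme carries meaning
= 2 morphemes


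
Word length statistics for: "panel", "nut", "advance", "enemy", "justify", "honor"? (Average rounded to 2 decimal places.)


Lengths: "panel"=5, "nut"=3, "advance"=7, "enemy"=5, "justify"=7, "honor"=5
Sum = 32, Count = 6
Average = 32/6 = 5.33
= avg=5.33, min=3, max=7


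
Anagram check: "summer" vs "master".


Word 1: "summer" → sorted: emmrsu
Word 2: "master" → sorted: aemrst
Same letters? emmrsu != aemrst
Anagram = No


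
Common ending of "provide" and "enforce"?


Word 1: "provide"
Word 2: "enforce"
Comparing from end:
  Pos -1: 'e' == 'e'
  Pos -2: 'd' != 'c' (stop)
LCS = "e" (length 1)


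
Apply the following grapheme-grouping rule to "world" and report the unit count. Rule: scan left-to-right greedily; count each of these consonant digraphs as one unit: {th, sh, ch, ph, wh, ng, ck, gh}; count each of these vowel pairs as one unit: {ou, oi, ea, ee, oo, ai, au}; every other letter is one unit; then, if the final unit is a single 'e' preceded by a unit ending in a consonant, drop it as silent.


Word: "world" (5 letters)
Left-to-right scan:
  [1] 'w' (letter)
  [2] 'o' (letter)
  [3] 'r' (letter)
  [4] 'l' (letter)
  [5] 'd' (letter)
Units from scan: 5
Sound units = 5 units


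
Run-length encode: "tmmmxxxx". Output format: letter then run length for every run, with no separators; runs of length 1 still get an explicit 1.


String: "tmmmxxxx"
Scanning for consecutive runs:
  't' x 1
  'm' x 3
  'x' x 4
RLE = "t1m3x4"


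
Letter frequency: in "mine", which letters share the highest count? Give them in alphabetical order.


Word: "mine"
Letter counts:
  'e': 1
  'i': 1
  'm': 1
  'n': 1
Maximum count = 1
Most frequent = 'e', 'i', 'm', 'n' (1 time each)


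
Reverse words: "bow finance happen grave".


Original: "bow finance happen grave"
Words (1..n): bow | finance | happen | grave
Reversed (n..1): grave | happen | finance | bow
Result = "grave happen finance bow"


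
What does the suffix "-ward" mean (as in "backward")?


Suffix: -ward
Example: backward (back + -ward)
Meaning = in the direction of


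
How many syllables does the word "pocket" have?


Word: "pocket"
Syllable breakdown: pock · et
Counting: 2 parts
= 2 syllables


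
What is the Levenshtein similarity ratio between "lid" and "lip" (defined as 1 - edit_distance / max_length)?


Word 1: "lid" (length 3)
Word 2: "lip" (length 3)
One optimal edit sequence:
  1. keep 'l'
  2. keep 'i'
  3. substitute 'd' -> 'p'  (+1)
Edit distance = 1
Max length = max(3, 3) = 3
Similarity = 1 - 1/3
= 0.6667


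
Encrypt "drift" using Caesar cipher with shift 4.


Word: "drift"
Shift: 4
Each letter → (letter + shift) mod 26:
  'd' (3) + 4 = 7 → 'h'
  'r' (17) + 4 = 21 → 'v'
  'i' (8) + 4 = 12 → 'm'
  'f' (5) + 4 = 9 → 'j'
  't' (19) + 4 = 23 → 'x'
Result = "hvmjx"


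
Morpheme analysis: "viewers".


Word: "viewers"
Morphemes: view + -er + -s
Each morpheme carries meaning
= 3 morphemes


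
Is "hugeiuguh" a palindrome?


Word: "hugeiuguh"
Reversed: "huguieguh"
Forward == Backward? hugeiuguh != huguieguh
Palindrome = No


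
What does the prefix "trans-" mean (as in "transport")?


Prefix: trans-
Example: transport (trans- + port)
Meaning = across


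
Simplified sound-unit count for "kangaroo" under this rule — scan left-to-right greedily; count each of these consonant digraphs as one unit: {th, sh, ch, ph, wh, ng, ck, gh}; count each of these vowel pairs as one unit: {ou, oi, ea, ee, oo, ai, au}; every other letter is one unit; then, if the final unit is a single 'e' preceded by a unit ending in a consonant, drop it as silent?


Word: "kangaroo" (8 letters)
Left-to-right scan:
  1. 'k' (letter)
  2. 'a' (letter)
  3. 'ng' (digraph)
  4. 'a' (letter)
  5. 'r' (letter)
  6. 'oo' (vowel-pair)
Units from scan: 6
Sound units = 6 units
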